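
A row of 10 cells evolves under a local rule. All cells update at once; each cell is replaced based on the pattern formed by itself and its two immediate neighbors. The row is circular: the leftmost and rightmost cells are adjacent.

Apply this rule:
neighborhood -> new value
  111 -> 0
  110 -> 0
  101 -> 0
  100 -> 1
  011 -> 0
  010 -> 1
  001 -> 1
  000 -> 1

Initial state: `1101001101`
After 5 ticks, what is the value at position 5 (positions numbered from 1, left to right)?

1

0001110000
1110001111
0001110000  (repeats tick 1; period 2)
tick 5: 0001110000
position 5 holds 1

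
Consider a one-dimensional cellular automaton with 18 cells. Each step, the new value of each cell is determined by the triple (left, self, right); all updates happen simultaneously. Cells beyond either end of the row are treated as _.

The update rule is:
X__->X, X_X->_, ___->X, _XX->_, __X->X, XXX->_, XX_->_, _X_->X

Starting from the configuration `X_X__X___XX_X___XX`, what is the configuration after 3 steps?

X_XXXXXXX___XXXX__
X________XXX____XX
XXXXXXXXX___XXXX__

XXXXXXXXX___XXXX__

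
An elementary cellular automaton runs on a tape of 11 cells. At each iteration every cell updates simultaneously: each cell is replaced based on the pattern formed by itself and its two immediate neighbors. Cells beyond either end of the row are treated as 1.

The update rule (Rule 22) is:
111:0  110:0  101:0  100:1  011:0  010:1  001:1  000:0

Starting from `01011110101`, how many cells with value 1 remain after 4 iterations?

8

iteration 1: 01000000100
iteration 2: 01100001111
iteration 3: 00010010000
iteration 4: 10111111001
count of 1: 8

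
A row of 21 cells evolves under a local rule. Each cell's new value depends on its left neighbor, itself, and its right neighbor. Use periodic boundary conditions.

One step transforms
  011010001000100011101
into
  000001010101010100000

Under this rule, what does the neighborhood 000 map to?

At position 6 the neighborhood is 000; the next row has 0 there.

0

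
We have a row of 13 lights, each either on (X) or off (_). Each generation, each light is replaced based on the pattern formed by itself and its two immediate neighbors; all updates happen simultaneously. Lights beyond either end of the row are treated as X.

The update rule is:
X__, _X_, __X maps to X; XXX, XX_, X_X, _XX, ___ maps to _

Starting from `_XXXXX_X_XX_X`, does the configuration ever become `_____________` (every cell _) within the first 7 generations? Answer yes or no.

_______X_____
X_____XXX___X
_X___X___X_X_
_XX_XXX_XX_X_
___________X_
X_________XX_
_X_______X___
generation 7 is _X_______X___, still not uniform _

no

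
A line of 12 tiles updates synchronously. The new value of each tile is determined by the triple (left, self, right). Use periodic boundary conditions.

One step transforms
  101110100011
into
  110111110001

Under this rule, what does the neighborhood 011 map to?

0

At position 2 the neighborhood is 011; the next row has 0 there.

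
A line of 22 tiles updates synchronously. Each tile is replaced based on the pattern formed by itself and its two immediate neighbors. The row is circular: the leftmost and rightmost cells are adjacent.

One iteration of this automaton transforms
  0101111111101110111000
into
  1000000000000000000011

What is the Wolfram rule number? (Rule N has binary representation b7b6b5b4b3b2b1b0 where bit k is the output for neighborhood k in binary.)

position 4: 111 → 0  (bit 7 = 0)
position 10: 110 → 0  (bit 6 = 0)
position 2: 101 → 0  (bit 5 = 0)
position 19: 100 → 0  (bit 4 = 0)
position 3: 011 → 0  (bit 3 = 0)
position 1: 010 → 0  (bit 2 = 0)
position 0: 001 → 1  (bit 1 = 1)
position 20: 000 → 1  (bit 0 = 1)
bits b7..b0 = 00000011 = 3

3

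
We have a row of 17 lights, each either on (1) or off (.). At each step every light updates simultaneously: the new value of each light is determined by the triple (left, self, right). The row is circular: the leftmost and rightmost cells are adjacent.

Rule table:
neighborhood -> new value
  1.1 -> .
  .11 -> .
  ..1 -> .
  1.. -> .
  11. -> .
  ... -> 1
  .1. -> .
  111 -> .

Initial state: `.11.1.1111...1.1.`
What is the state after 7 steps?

...........1.....

step 1: ...........1.....
step 2: 1111111111...1111
step 3: ...........1.....  (repeats step 1; period 2)
step 7: ...........1.....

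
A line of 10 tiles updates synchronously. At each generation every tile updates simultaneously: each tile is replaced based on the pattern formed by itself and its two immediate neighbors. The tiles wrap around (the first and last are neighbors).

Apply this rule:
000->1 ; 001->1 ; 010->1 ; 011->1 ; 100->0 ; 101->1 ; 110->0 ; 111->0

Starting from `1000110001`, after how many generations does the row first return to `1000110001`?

0011100111
0110001100
1100111001
0001100011
0111001110
1100011000
1001110011
0011000110
1110011100
1000110001

10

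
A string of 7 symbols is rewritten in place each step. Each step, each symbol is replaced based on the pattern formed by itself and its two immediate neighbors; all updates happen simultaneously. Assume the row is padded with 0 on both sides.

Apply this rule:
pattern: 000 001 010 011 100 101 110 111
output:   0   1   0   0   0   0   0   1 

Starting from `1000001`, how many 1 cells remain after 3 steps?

1

step 1: 0000010
step 2: 0000100
step 3: 0001000
count of 1: 1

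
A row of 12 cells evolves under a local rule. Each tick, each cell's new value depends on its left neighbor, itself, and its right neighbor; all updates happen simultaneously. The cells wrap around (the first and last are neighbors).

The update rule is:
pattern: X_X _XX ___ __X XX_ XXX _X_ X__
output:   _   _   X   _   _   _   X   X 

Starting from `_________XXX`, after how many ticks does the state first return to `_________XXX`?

24

tick 1: XXXXXXXX____
tick 2: ________XXX_
tick 3: XXXXXXX____X
tick 4: _______XXX__
tick 5: XXXXXX____XX
tick 6: ______XXX___
tick 7: XXXXX____XXX
tick 8: _____XXX____
tick 9: XXXX____XXXX
tick 10: ____XXX_____
tick 11: XXX____XXXXX
tick 12: ___XXX______
tick 13: XX____XXXXXX
tick 14: __XXX_______
tick 15: X____XXXXXXX
tick 16: _XXX________
tick 17: ____XXXXXXXX
tick 18: XXX_________
tick 19: ___XXXXXXXX_
tick 20: XX_________X
tick 21: __XXXXXXXX__
tick 22: X_________XX
tick 23: _XXXXXXXX___
tick 24: _________XXX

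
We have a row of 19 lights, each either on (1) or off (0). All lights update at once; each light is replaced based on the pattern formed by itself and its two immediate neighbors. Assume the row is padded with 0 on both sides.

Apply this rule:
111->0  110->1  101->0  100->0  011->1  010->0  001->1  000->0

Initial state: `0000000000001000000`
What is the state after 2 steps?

0000000000100000000

step 1: 0000000000010000000
step 2: 0000000000100000000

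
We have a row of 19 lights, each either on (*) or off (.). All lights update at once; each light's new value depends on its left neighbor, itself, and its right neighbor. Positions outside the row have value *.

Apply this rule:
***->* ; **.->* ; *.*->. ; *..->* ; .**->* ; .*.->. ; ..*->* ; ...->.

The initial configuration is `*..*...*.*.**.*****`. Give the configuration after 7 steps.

***.*.*....**.*****
***....*..***.*****
****..*.*****.*****
******..*****.*****
*************.*****
*************.*****  (fixed point — unchanged through step 7)

*************.*****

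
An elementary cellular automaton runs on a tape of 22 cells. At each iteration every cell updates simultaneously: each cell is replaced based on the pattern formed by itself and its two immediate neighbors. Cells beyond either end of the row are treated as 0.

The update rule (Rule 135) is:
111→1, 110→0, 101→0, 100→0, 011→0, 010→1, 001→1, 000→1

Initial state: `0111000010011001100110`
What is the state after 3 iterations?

1010100001100100010000

iteration 1: 1010011110100010001000
iteration 2: 1010101100101110111011
iteration 3: 1010100001100100010000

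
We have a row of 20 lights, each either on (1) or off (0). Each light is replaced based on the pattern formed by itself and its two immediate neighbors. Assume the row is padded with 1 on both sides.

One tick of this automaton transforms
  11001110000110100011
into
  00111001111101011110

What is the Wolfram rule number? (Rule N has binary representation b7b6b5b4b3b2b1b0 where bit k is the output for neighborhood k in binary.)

position 0: 111 → 0  (bit 7 = 0)
position 1: 110 → 0  (bit 6 = 0)
position 13: 101 → 1  (bit 5 = 1)
position 2: 100 → 1  (bit 4 = 1)
position 4: 011 → 1  (bit 3 = 1)
position 14: 010 → 0  (bit 2 = 0)
position 3: 001 → 1  (bit 1 = 1)
position 8: 000 → 1  (bit 0 = 1)
bits b7..b0 = 00111011 = 59

59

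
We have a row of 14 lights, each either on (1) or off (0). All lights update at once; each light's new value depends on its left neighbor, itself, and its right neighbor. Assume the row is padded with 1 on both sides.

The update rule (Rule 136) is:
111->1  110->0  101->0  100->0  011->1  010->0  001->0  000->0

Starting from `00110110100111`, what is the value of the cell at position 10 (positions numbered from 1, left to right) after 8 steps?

step 1: 00100100000111
step 2: 00000000000111
step 3: 00000000000111  (fixed point — unchanged through step 8)
position 10 holds 0

0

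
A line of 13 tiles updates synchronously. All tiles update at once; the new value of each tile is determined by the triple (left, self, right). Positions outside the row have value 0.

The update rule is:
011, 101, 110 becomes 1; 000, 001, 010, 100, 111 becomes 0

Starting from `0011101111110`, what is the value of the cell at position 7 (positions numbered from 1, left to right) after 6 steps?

0010111000010
0001101000000
0001110000000
0001010000000
0000100000000
0000000000000
position 7 holds 0

0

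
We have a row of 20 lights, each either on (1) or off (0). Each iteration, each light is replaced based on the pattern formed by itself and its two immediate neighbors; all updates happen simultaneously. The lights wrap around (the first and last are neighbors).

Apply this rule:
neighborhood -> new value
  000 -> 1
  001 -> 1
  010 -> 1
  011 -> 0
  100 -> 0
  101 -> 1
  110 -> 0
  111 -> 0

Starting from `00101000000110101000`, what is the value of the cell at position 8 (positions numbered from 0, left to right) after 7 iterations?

0

11111011111001111011
00000100000010000100
11111101111110111101
00000010000001000010
11111110111111011110
00000001000000100001
01111111011111101111
position 8 holds 0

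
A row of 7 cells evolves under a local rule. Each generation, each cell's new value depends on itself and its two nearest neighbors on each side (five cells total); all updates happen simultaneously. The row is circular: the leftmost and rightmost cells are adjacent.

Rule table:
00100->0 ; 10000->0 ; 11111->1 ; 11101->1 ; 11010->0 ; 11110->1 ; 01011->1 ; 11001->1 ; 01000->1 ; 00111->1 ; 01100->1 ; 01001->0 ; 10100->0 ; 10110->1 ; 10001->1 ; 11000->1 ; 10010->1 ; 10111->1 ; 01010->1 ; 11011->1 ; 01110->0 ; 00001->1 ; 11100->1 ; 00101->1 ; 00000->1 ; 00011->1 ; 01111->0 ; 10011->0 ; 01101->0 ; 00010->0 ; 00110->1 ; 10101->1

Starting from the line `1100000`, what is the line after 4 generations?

1101111

generation 1: 1110111
generation 2: 1111101
generation 3: 0111111
generation 4: 1101111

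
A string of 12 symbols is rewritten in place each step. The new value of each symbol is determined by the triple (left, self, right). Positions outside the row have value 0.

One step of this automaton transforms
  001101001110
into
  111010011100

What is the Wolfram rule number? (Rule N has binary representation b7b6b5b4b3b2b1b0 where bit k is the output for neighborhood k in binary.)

position 9: 111 → 1  (bit 7 = 1)
position 3: 110 → 0  (bit 6 = 0)
position 4: 101 → 1  (bit 5 = 1)
position 6: 100 → 0  (bit 4 = 0)
position 2: 011 → 1  (bit 3 = 1)
position 5: 010 → 0  (bit 2 = 0)
position 1: 001 → 1  (bit 1 = 1)
position 0: 000 → 1  (bit 0 = 1)
bits b7..b0 = 10101011 = 171

171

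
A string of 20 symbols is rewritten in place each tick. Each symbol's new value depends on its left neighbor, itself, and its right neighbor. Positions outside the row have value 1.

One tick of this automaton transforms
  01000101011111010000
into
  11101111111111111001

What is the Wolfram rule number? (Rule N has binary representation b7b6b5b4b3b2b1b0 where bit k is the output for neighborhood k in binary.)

254

position 10: 111 → 1  (bit 7 = 1)
position 13: 110 → 1  (bit 6 = 1)
position 0: 101 → 1  (bit 5 = 1)
position 2: 100 → 1  (bit 4 = 1)
position 9: 011 → 1  (bit 3 = 1)
position 1: 010 → 1  (bit 2 = 1)
position 4: 001 → 1  (bit 1 = 1)
position 3: 000 → 0  (bit 0 = 0)
bits b7..b0 = 11111110 = 254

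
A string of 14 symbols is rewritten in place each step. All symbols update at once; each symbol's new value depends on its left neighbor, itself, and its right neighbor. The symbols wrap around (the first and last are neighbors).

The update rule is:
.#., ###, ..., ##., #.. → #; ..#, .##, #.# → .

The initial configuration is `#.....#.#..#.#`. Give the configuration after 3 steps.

#####.#.##.#..
.####.#..#.##.
..###.##.#..##

..###.##.#..##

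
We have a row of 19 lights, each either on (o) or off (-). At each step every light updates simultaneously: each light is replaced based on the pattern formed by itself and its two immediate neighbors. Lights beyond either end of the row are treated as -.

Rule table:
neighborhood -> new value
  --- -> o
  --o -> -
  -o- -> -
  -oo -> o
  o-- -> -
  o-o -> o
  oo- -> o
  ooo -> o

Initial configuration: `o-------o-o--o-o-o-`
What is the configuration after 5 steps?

-oooooooooooooooooo

--ooooo--o----o-o--
o-ooooo----oo--o--o
-oooooo-oo-oo------
-oooooooooooo-ooooo
-oooooooooooooooooo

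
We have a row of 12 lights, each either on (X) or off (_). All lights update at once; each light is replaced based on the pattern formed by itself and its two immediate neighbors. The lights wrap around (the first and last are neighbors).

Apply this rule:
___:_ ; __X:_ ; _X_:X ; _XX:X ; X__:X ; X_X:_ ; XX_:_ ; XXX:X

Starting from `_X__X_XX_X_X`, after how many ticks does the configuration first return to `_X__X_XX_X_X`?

2

tick 1: _XX_X_X__X_X
tick 2: _X__X_XX_X_X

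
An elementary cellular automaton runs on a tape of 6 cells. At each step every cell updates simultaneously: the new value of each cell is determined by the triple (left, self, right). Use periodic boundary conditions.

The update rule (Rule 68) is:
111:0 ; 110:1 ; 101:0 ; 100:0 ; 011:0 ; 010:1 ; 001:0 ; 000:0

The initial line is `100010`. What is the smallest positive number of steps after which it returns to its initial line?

100010

1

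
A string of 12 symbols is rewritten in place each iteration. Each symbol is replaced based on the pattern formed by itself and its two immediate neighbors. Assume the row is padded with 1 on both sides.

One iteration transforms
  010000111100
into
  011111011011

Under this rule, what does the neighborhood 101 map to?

0

At position 0 the neighborhood is 101; the next row has 0 there.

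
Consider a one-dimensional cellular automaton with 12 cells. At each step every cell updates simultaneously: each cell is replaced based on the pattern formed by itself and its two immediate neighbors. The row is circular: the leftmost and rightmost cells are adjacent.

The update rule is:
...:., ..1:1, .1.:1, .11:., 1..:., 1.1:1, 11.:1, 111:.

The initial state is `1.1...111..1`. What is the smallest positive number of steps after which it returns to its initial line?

12

step 1: 111..1..1.1.
step 2: ..1.11.11111
step 3: .111.11....1
step 4: 1..11.1...11
step 5: 1.1.111..1..
step 6: 1111..1.11.1
step 7: ...1.111.11.
step 8: ..111..11.1.
step 9: .1..1.1.111.
step 10: 11.11111..1.
step 11: .11....1.111
step 12: 1.1...111..1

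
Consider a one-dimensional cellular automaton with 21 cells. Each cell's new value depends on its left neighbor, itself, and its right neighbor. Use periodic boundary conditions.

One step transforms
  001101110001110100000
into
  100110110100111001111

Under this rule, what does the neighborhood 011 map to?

0

At position 2 the neighborhood is 011; the next row has 0 there.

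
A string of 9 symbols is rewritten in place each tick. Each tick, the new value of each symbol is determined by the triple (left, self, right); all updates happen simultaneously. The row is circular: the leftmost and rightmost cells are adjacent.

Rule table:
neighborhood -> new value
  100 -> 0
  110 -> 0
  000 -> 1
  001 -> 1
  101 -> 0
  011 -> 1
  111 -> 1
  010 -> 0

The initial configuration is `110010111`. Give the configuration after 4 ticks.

tick 1: 100100111
tick 2: 001001111
tick 3: 010011110
tick 4: 100111100

100111100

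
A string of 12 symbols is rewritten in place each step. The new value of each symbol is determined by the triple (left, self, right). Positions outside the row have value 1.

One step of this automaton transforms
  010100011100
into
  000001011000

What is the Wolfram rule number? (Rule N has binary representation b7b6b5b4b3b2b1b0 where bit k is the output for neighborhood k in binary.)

position 8: 111 → 1  (bit 7 = 1)
position 9: 110 → 0  (bit 6 = 0)
position 0: 101 → 0  (bit 5 = 0)
position 4: 100 → 0  (bit 4 = 0)
position 7: 011 → 1  (bit 3 = 1)
position 1: 010 → 0  (bit 2 = 0)
position 6: 001 → 0  (bit 1 = 0)
position 5: 000 → 1  (bit 0 = 1)
bits b7..b0 = 10001001 = 137

137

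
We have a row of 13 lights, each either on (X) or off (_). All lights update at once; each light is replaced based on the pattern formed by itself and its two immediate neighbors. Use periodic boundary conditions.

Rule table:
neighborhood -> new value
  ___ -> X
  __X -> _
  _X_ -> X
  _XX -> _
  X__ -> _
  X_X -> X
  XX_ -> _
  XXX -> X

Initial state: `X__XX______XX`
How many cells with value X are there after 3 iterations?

______XXXX__X
_XXXX__XX___X
X_XX______X_X
count of X: 5

5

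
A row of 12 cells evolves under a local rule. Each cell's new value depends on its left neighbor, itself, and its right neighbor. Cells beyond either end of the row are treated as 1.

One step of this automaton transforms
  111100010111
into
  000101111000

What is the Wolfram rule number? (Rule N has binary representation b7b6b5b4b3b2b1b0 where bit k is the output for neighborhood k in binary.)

position 0: 111 → 0  (bit 7 = 0)
position 3: 110 → 1  (bit 6 = 1)
position 8: 101 → 1  (bit 5 = 1)
position 4: 100 → 0  (bit 4 = 0)
position 9: 011 → 0  (bit 3 = 0)
position 7: 010 → 1  (bit 2 = 1)
position 6: 001 → 1  (bit 1 = 1)
position 5: 000 → 1  (bit 0 = 1)
bits b7..b0 = 01100111 = 103

103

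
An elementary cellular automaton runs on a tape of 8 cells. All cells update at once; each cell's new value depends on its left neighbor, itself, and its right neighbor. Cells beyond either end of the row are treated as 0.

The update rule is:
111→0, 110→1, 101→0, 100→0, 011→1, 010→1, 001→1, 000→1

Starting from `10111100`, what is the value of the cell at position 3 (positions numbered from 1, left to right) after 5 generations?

10100101
10101101
10101101  (fixed point — unchanged through generation 5)
position 3 holds 1

1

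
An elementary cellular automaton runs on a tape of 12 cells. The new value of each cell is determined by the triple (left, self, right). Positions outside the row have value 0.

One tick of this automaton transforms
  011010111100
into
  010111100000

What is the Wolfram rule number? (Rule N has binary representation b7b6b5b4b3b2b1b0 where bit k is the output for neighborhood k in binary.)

44

position 7: 111 → 0  (bit 7 = 0)
position 2: 110 → 0  (bit 6 = 0)
position 3: 101 → 1  (bit 5 = 1)
position 10: 100 → 0  (bit 4 = 0)
position 1: 011 → 1  (bit 3 = 1)
position 4: 010 → 1  (bit 2 = 1)
position 0: 001 → 0  (bit 1 = 0)
position 11: 000 → 0  (bit 0 = 0)
bits b7..b0 = 00101100 = 44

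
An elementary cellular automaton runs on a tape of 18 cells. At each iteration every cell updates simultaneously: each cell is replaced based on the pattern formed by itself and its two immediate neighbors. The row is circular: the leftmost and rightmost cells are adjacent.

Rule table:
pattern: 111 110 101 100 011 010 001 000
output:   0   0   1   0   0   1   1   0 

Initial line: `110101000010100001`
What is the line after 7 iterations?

000110000010001100

001111000111100010
010000001000000110
110000011000001000
000000100000011001
000001100000100011
000010000001100100
000110000010001100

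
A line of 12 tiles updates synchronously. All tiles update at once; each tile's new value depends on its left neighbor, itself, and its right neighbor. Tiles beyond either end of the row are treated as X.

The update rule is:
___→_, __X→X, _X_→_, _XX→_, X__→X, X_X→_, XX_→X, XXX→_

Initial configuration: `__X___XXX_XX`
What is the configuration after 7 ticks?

XX_X__X__X__

tick 1: XX_X_X__X___
tick 2: _X____XX_X_X
tick 3: __X__X_X____
tick 4: XX_XX___X__X
tick 5: _X__XX_X_XX_
tick 6: __XX_X____X_
tick 7: XX_X__X__X__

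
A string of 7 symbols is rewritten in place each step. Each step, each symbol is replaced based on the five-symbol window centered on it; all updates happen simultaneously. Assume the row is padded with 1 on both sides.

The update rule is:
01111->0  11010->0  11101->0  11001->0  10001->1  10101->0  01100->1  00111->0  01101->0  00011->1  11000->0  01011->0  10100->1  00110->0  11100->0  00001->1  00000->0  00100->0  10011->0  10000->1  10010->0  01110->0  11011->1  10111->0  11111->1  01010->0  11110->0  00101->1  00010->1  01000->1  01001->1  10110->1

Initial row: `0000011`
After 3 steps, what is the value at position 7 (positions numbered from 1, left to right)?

0

0101100
0001100
0110100
position 7 holds 0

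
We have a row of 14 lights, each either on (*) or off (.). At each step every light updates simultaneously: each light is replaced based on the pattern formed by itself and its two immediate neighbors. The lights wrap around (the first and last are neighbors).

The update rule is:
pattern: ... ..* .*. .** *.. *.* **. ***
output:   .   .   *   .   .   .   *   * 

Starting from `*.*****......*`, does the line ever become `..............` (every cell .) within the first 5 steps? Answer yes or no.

step 1: *..****.......
step 2: *...***.......
step 3: *....**.......
step 4: *.....*.......
step 5: *.....*.......
step 5 is *.....*......., still not uniform .

no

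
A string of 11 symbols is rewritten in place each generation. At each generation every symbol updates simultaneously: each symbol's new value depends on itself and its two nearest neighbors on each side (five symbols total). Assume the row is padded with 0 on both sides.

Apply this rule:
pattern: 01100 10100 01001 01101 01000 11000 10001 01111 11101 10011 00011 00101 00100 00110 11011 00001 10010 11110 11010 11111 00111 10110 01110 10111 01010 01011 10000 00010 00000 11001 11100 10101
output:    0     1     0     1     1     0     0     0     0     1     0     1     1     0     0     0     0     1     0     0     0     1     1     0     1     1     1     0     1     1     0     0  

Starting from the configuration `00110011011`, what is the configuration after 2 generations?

11000100111

generation 1: 00001101010
generation 2: 11000100111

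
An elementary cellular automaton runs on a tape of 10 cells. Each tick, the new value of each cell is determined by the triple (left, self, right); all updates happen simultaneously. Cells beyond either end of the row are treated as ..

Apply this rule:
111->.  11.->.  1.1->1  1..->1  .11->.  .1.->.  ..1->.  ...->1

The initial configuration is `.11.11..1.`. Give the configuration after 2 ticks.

11..1..1..

...1..1..1
11..1..1..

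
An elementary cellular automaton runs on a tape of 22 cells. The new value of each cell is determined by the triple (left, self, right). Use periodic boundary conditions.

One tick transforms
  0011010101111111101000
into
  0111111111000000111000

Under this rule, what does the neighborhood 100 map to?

0

At position 19 the neighborhood is 100; the next row has 0 there.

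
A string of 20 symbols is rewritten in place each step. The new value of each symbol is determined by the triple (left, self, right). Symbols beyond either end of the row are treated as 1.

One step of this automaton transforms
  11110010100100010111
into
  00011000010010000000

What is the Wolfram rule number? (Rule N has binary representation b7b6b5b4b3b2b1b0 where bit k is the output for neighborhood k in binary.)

position 0: 111 → 0  (bit 7 = 0)
position 3: 110 → 1  (bit 6 = 1)
position 7: 101 → 0  (bit 5 = 0)
position 4: 100 → 1  (bit 4 = 1)
position 17: 011 → 0  (bit 3 = 0)
position 6: 010 → 0  (bit 2 = 0)
position 5: 001 → 0  (bit 1 = 0)
position 13: 000 → 0  (bit 0 = 0)
bits b7..b0 = 01010000 = 80

80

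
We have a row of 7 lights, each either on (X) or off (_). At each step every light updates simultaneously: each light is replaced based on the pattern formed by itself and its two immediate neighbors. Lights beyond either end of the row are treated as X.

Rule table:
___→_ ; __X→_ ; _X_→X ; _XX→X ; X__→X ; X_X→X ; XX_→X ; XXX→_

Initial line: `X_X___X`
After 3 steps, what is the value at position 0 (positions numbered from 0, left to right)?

X

XXXX__X
___XX_X
X__XXXX
position 0 holds X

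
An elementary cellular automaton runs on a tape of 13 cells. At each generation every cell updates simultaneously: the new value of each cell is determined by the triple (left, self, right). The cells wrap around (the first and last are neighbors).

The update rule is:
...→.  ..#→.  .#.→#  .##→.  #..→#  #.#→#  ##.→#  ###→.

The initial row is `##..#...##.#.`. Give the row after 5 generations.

..##.##.##...

generation 1: .##.##...####
generation 2: #.##.##.....#
generation 3: ##.##.##.....
generation 4: .##.##.##....
generation 5: ..##.##.##...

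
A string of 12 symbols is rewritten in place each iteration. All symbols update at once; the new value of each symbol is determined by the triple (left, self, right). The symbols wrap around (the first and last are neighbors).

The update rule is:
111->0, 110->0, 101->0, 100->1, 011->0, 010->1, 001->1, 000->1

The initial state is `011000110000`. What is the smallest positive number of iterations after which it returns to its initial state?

2

100111001111
011000110000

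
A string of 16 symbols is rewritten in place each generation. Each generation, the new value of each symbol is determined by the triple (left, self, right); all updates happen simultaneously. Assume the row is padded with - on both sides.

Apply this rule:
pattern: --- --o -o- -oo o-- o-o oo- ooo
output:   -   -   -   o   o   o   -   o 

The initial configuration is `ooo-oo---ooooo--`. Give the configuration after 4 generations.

-o-o-o-ooo-o-o-o

oo-oo-o--oooo-o-
o-oo-o-o-ooo-o-o
-oo-o-o-ooo-o-o-
-o-o-o-ooo-o-o-o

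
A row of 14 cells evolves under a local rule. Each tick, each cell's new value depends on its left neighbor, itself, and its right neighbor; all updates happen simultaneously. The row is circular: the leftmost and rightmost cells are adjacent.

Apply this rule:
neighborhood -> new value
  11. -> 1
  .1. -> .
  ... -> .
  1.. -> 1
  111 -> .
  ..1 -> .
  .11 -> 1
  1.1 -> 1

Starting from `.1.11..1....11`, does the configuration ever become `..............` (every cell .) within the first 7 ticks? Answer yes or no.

no

tick 1: 1.1111..1...11
tick 2: 111..11..1..1.
tick 3: 1.11.111..1..1
tick 4: 111111.11..1.1
tick 5: .....11111..11
tick 6: 1....1...11.11
tick 7: 11....1..1111.
tick 7 is 11....1..1111., still not uniform .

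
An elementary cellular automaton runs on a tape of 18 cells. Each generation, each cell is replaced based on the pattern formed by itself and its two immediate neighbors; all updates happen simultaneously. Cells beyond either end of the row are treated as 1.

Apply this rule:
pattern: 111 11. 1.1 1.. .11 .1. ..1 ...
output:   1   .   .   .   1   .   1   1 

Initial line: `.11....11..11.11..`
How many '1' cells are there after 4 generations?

.1..1111..11..1..1
...1111..11..1..11
.11111..11..1..111
.1111..11..1..1111
count of 1: 11

11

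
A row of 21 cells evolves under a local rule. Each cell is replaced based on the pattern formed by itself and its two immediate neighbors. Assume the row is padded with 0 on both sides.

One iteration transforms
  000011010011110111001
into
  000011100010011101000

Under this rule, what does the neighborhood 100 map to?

0

At position 8 the neighborhood is 100; the next row has 0 there.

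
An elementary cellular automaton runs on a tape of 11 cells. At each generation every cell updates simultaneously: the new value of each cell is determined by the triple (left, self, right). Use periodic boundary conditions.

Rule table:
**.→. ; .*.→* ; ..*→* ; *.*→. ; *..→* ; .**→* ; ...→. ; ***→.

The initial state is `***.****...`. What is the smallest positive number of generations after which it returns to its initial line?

17

*...*...*.*
.*.***.**.*
.*.*...*..*
.*.**.*****
.*.*..*....
**.*****...
*..*....*.*
.****..**.*
.*...***..*
.**.**..***
.*..*.***..
*****.*..*.
*.....****.
**...**....
*.*.**.*..*
..*.*..****
***.****...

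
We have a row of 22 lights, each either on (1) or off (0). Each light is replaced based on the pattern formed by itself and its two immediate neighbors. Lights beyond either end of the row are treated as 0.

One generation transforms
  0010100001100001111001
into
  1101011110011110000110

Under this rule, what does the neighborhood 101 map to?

At position 3 the neighborhood is 101; the next row has 1 there.

1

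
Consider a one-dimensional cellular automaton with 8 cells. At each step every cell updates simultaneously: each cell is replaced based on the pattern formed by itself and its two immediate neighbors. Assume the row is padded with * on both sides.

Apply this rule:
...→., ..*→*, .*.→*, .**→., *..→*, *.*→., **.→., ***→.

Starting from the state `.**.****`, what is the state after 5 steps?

step 1: ........
step 2: *......*
step 3: .*....*.
step 4: .**..**.
step 5: ...**...

...**...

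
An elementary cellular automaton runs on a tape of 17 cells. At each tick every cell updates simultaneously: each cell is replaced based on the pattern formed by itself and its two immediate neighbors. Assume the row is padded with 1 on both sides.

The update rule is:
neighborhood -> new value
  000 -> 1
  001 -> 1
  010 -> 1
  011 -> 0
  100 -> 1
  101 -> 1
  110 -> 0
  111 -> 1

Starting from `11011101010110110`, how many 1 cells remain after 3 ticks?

10101011111001001
01111101110111110
10111010101011101
count of 1: 11

11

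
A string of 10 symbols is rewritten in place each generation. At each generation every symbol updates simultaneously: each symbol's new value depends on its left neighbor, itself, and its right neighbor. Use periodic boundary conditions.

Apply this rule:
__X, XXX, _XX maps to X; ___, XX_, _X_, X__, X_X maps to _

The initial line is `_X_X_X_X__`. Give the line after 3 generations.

________X_

X_________
_________X
________X_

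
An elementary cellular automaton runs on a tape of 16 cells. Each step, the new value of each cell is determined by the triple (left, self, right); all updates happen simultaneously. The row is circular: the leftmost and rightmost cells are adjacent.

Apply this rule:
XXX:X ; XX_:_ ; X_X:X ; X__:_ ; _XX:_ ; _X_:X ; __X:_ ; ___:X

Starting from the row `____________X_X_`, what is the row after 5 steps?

XXX_XXX_XXX_XXX_

XXXXXXXXXXX_XXX_
_XXXXXXXXX_X_X_X
X_XXXXXXX_XXXXXX
_X_XXXXX_X_XXXXX
XXX_XXX_XXX_XXX_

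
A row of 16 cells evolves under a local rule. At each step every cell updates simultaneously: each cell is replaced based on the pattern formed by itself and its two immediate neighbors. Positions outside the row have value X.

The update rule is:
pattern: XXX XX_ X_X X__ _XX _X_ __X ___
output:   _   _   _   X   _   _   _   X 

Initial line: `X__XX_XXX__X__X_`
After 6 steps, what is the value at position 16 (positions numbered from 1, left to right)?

step 1: _X_______X__X___
step 2: __XXXXXX__X__XX_
step 3: X_______X__X____
step 4: _XXXXXX__X__XXX_
step 5: _______X__X_____
step 6: XXXXXX__X__XXXX_
position 16 holds _

_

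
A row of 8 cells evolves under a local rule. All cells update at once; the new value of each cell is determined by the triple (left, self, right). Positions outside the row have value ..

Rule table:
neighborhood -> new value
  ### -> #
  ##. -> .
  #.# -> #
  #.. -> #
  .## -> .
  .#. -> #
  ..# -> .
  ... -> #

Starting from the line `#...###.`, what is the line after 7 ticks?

tick 1: ###..#.#
tick 2: .#.#.###
tick 3: .####.#.
tick 4: ..##.###
tick 5: #...#.#.
tick 6: ###.####
tick 7: .#.#.##.

.#.#.##.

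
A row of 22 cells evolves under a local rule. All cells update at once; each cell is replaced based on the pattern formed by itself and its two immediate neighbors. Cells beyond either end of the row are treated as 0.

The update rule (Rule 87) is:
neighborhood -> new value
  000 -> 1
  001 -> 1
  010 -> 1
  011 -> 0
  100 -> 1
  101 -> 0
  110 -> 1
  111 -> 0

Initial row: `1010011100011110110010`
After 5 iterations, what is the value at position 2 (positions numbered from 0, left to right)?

iteration 1: 1011100111100010011111
iteration 2: 1000111000111111100001
iteration 3: 1111001111000000111111
iteration 4: 0001110001111111000001
iteration 5: 1110011110000001111111
position 2 holds 1

1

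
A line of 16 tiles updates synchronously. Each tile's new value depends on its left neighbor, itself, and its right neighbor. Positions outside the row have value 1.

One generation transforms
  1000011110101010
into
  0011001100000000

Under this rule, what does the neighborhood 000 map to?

At position 2 the neighborhood is 000; the next row has 1 there.

1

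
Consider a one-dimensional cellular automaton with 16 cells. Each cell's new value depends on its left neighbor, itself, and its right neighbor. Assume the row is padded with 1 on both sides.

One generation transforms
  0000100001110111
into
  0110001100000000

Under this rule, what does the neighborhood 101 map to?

0

At position 12 the neighborhood is 101; the next row has 0 there.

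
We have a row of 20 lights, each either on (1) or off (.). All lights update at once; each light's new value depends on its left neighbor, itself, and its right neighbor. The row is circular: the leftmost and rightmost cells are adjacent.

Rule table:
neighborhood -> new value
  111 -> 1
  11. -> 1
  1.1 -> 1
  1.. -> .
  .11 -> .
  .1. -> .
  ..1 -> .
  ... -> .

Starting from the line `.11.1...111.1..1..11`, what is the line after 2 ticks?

1.11.....111.......1
11.1......11........

11.1......11........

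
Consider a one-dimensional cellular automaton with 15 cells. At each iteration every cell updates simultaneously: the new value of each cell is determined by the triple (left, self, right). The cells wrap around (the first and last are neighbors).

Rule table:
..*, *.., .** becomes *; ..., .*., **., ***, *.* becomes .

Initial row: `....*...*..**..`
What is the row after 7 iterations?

....*.*..*.**.*

iteration 1: ...*.*.*.***.*.
iteration 2: ..*......*....*
iteration 3: **.*....*.*..*.
iteration 4: *...*..*...**..
iteration 5: .*.*.**.*.**.**
iteration 6: .....*....*..*.
iteration 7: ....*.*..*.**.*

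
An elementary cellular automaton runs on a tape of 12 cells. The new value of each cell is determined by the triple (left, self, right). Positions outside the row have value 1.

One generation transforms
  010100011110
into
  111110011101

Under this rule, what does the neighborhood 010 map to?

1

At position 1 the neighborhood is 010; the next row has 1 there.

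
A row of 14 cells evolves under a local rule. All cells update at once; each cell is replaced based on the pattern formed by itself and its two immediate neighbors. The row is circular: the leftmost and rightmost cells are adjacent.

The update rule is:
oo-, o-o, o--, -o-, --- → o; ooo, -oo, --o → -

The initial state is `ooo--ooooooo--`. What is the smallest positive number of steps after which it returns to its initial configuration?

14

step 1: --oo-------oo-
step 2: o--ooooooo--oo
step 3: oo-------oo---
step 4: -ooooooo--ooo-
step 5: -------oo---oo
step 6: oooooo--ooo--o
step 7: -----oo---oo--
step 8: oooo--ooo--ooo
step 9: ---oo---oo----
step 10: oo--ooo--ooooo
step 11: -oo---oo------
step 12: --ooo--ooooooo
step 13: o---oo-------o
step 14: ooo--ooooooo--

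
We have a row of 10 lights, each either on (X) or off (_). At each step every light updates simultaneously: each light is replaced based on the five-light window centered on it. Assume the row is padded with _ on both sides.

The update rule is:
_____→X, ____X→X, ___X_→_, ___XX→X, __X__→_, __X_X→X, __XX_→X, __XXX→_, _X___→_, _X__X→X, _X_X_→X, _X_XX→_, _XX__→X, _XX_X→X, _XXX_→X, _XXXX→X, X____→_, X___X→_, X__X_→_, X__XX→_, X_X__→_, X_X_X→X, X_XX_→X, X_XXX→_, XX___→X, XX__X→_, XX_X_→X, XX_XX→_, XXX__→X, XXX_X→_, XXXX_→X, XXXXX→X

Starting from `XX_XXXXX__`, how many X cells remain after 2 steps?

XX__XXXXX_
XX___XXXXX
count of X: 7

7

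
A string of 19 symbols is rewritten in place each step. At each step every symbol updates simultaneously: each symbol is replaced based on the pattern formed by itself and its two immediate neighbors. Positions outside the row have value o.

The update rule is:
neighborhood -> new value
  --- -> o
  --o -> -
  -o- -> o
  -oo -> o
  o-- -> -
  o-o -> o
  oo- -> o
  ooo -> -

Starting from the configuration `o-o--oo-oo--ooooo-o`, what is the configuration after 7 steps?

step 1: ooo--ooooo--o---ooo
step 2: --o--o---o--o-o-o--
step 3: --o--o-o-o--ooooo--
step 4: --o--ooooo--o---o--
step 5: --o--o---o--o-o-o--  (repeats step 2; period 3)
step 7: --o--ooooo--o---o--

--o--ooooo--o---o--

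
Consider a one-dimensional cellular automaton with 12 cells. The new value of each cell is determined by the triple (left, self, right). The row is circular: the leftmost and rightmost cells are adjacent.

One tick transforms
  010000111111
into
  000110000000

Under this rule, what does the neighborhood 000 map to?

At position 3 the neighborhood is 000; the next row has 1 there.

1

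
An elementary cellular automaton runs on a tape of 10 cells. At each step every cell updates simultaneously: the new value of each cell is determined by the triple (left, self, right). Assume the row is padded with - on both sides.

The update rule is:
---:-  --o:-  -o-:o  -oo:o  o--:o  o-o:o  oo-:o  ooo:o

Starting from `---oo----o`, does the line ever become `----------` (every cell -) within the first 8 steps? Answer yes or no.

step 1: ---ooo---o
step 2: ---oooo--o
step 3: ---ooooo-o
step 4: ---ooooooo
step 5: ---ooooooo  (fixed point — unchanged through step 8)
step 8 is ---ooooooo, still not uniform -

no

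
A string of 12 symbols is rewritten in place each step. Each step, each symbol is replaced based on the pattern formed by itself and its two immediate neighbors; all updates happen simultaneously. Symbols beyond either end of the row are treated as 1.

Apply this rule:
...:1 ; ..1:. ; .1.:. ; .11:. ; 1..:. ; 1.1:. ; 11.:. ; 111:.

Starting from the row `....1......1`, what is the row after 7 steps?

.11...11111.

.11...1111..
....1.......
.11...11111.
....1.......  (repeats step 2; period 2)
step 7: .11...11111.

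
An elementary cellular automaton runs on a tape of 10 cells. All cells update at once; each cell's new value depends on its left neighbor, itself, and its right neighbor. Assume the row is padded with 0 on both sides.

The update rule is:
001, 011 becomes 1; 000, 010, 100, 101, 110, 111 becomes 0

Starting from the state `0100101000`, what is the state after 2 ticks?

0010000000

1001000000
0010000000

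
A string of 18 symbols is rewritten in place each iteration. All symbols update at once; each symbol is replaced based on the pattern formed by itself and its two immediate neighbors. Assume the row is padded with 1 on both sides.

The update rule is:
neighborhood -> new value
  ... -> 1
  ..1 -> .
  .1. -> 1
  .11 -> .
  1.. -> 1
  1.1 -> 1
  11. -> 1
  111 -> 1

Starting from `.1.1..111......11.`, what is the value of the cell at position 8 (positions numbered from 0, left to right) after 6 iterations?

iteration 1: 11111..1111111..11
iteration 2: 111111..1111111..1
iteration 3: 1111111..1111111..
iteration 4: 11111111..1111111.
iteration 5: 111111111..1111111
iteration 6: 1111111111..111111
position 8 holds 1

1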